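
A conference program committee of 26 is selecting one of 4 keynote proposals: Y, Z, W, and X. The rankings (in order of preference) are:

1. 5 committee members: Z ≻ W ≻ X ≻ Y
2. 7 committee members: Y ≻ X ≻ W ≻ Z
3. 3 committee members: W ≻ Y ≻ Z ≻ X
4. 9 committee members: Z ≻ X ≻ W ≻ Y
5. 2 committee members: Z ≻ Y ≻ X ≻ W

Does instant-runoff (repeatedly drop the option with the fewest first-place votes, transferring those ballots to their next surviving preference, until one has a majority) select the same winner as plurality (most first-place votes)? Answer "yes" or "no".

Instant-runoff — R1 Y 7, Z 16, W 3, X 0 (Z winner). Winner: Z.
Plurality — first-place votes: Y 7, Z 16, W 3, X 0. Winner: Z.
The two methods agree.

yes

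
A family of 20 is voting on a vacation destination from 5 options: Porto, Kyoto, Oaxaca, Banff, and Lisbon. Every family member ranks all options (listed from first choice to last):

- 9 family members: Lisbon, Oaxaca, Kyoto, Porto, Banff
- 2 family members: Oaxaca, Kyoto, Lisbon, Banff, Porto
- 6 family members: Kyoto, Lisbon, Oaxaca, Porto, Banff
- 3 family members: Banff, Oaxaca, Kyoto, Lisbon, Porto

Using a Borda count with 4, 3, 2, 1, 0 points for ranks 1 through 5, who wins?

Lisbon

Porto: 9·1 + 2·0 + 6·1 + 3·0 = 15
Kyoto: 9·2 + 2·3 + 6·4 + 3·2 = 54
Oaxaca: 9·3 + 2·4 + 6·2 + 3·3 = 56
Banff: 9·0 + 2·1 + 6·0 + 3·4 = 14
Lisbon: 9·4 + 2·2 + 6·3 + 3·1 = 61
Lisbon has the highest Borda score (61).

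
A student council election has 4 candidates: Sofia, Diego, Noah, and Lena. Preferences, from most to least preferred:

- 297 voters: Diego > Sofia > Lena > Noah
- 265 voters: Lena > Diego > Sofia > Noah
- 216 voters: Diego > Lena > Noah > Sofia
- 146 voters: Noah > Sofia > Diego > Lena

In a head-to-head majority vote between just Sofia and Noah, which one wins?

Sofia

Voters preferring Sofia to Noah: 562; preferring Noah to Sofia: 362.
Sofia wins the head-to-head.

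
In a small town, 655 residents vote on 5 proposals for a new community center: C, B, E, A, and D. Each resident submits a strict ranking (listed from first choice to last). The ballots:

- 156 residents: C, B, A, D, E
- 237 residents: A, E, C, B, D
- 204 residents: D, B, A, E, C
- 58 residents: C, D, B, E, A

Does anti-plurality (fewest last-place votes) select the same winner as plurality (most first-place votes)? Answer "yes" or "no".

Anti-plurality — last-place votes: C 204, B 0, E 156, A 58, D 237. Winner: B.
Plurality — first-place votes: C 214, B 0, E 0, A 237, D 204. Winner: A.
The two methods disagree.

no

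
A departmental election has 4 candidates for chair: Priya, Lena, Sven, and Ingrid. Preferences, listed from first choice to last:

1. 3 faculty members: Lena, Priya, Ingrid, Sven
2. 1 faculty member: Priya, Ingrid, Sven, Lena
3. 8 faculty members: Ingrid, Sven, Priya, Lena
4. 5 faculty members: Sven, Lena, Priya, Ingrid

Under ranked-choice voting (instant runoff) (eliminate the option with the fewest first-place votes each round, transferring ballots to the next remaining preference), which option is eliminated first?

Round 1: Priya 1, Lena 3, Sven 5, Ingrid 8. Eliminate Priya.

Priya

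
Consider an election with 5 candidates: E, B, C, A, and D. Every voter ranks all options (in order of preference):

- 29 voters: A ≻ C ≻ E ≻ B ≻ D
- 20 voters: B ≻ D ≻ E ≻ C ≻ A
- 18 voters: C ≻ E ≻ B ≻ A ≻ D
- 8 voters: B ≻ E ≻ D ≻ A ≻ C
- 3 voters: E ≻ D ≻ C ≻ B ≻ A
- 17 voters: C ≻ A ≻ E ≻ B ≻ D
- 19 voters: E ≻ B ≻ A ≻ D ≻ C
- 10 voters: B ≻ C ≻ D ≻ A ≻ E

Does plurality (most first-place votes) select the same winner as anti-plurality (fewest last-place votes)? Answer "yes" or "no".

yes

Plurality — first-place votes: E 22, B 38, C 35, A 29, D 0. Winner: B.
Anti-plurality — last-place votes: E 10, B 0, C 27, A 23, D 64. Winner: B.
The two methods agree.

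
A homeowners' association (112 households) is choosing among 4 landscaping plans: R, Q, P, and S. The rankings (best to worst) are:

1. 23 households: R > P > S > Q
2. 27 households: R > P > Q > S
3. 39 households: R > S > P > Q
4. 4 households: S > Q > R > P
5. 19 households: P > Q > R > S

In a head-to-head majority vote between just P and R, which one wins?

Voters preferring P to R: 19; preferring R to P: 93.
R wins the head-to-head.

R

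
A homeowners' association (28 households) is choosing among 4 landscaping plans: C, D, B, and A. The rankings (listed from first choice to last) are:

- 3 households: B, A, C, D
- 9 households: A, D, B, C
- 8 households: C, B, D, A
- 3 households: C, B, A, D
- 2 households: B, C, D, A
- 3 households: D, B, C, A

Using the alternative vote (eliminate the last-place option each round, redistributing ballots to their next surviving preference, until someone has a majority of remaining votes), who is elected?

Round 1: C 11, D 3, B 5, A 9. Eliminate D.
Round 2: C 11, B 8, A 9. Eliminate B.
Round 3: C 16, A 12. C has a majority.

C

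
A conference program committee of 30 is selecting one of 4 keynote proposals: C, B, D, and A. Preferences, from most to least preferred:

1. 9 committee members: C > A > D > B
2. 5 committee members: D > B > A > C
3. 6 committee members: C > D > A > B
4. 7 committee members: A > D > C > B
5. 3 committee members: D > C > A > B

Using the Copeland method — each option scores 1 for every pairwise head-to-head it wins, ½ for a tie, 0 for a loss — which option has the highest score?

C

C: beats B and A; ties D → score 2.5.
B: loses to C, D, and A → score 0.
D: beats B; ties C; loses to A → score 1.5.
A: beats B and D; loses to C → score 2.
C has the best pairwise record.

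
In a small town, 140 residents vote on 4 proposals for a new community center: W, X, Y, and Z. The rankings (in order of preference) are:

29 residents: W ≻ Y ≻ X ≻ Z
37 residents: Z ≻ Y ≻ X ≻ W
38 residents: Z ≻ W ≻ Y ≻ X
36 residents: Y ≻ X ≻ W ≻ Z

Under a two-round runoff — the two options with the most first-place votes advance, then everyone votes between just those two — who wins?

Z

Round 1 first-place votes: W 29, X 0, Y 36, Z 75.
Z and Y advance.
Runoff: Z is preferred to Y by 75 voters; Y by 65.
Z wins the runoff.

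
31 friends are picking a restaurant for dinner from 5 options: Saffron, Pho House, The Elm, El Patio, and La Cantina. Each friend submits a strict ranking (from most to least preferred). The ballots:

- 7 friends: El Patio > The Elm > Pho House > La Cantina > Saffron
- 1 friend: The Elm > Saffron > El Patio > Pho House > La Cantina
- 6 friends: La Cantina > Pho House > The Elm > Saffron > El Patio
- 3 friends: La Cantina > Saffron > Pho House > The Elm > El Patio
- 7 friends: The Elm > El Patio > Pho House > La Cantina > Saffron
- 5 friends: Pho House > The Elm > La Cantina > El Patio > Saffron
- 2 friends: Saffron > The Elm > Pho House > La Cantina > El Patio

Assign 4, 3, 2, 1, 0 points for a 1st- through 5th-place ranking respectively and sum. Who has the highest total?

Saffron: 7·0 + 1·3 + 6·1 + 3·3 + 7·0 + 5·0 + 2·4 = 26
Pho House: 7·2 + 1·1 + 6·3 + 3·2 + 7·2 + 5·4 + 2·2 = 77
The Elm: 7·3 + 1·4 + 6·2 + 3·1 + 7·4 + 5·3 + 2·3 = 89
El Patio: 7·4 + 1·2 + 6·0 + 3·0 + 7·3 + 5·1 + 2·0 = 56
La Cantina: 7·1 + 1·0 + 6·4 + 3·4 + 7·1 + 5·2 + 2·1 = 62
The Elm has the highest Borda score (89).

The Elm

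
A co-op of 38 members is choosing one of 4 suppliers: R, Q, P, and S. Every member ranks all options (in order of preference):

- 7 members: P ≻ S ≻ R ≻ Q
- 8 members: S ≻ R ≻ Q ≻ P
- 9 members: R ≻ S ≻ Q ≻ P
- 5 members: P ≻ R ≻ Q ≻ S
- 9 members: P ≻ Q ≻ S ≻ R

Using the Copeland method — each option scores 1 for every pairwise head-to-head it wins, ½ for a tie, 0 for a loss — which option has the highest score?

P

R: beats Q; loses to P and S → score 1.
Q: loses to R, P, and S → score 0.
P: beats R, Q, and S → score 3.
S: beats R and Q; loses to P → score 2.
P has the best pairwise record.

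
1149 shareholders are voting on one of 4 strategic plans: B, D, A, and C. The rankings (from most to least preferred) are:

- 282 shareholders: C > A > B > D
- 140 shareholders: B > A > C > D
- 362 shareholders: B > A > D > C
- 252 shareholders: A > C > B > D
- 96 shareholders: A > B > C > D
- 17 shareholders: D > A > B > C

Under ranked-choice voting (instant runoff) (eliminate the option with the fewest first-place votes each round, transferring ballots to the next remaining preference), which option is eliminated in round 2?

Round 1: B 502, D 17, A 348, C 282. Eliminate D.
Round 2: B 502, A 365, C 282. Eliminate C.

C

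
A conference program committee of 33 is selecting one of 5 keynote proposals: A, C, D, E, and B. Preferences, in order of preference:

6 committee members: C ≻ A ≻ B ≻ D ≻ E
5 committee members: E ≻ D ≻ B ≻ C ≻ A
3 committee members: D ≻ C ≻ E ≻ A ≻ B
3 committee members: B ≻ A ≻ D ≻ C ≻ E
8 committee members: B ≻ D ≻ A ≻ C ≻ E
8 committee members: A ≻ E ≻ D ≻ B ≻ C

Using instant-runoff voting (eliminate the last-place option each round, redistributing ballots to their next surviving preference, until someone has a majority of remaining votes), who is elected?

Round 1: A 8, C 6, D 3, E 5, B 11. Eliminate D.
Round 2: A 8, C 9, E 5, B 11. Eliminate E.
Round 3: A 8, C 9, B 16. Eliminate A.
Round 4: C 9, B 24. B has a majority.

B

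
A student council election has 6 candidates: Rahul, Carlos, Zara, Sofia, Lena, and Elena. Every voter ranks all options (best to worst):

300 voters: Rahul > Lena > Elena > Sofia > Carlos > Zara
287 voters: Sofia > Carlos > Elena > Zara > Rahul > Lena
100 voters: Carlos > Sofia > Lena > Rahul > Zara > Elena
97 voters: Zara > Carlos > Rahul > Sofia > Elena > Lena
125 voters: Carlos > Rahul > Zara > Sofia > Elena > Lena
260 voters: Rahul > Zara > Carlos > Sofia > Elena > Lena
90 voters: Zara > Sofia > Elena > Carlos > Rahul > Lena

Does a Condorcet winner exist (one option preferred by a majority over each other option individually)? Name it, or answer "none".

Checking pairwise contests:
Carlos beats Rahul 699–560.
Sofia beats Carlos 677–582.
Rahul beats Zara 785–474.
Rahul beats Sofia 782–477.
Rahul beats Lena 1159–100.
Rahul beats Elena 882–377.
Every option loses at least one head-to-head, so there is no Condorcet winner.

none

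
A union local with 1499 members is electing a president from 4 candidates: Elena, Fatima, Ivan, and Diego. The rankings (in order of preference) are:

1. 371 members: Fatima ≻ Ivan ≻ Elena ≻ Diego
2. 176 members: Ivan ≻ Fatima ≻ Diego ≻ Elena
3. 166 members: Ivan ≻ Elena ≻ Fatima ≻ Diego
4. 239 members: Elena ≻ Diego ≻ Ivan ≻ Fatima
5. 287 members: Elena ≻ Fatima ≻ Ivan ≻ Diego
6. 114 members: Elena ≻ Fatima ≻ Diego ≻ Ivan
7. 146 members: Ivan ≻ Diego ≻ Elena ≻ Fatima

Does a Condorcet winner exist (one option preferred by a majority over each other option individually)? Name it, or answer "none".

Checking pairwise contests:
Ivan beats Elena 859–640.
Elena beats Fatima 952–547.
Fatima beats Ivan 772–727.
Elena beats Diego 1177–322.
Every option loses at least one head-to-head, so there is no Condorcet winner.

none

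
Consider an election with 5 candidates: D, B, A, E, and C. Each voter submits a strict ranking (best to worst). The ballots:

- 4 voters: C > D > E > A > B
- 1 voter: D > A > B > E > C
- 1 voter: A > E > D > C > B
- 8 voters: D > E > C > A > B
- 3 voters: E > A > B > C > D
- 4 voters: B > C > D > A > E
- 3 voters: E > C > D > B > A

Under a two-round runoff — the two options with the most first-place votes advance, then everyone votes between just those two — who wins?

Round 1 first-place votes: D 9, B 4, A 1, E 6, C 4.
D and E advance.
Runoff: D is preferred to E by 17 voters; E by 7.
D wins the runoff.

D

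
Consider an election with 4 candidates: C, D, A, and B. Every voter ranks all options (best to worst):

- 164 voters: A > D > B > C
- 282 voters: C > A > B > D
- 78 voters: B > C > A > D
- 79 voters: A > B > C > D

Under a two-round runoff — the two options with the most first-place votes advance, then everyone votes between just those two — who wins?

Round 1 first-place votes: C 282, D 0, A 243, B 78.
C and A advance.
Runoff: C is preferred to A by 360 voters; A by 243.
C wins the runoff.

C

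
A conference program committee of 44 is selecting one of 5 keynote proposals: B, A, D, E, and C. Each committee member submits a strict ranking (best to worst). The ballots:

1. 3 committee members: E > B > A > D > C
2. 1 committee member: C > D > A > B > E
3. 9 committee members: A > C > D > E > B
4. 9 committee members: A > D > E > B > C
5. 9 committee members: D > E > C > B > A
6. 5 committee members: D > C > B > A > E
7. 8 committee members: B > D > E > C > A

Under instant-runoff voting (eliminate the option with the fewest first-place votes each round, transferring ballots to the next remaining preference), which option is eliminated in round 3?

Round 1: B 8, A 18, D 14, E 3, C 1. Eliminate C.
Round 2: B 8, A 18, D 15, E 3. Eliminate E.
Round 3: B 11, A 18, D 15. Eliminate B.

B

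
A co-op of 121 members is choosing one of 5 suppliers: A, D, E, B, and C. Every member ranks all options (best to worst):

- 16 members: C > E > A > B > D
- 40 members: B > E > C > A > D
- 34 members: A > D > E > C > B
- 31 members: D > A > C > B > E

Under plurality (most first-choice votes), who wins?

B

First-place votes: A 34, D 31, E 0, B 40, C 16.
B has the most first-place votes.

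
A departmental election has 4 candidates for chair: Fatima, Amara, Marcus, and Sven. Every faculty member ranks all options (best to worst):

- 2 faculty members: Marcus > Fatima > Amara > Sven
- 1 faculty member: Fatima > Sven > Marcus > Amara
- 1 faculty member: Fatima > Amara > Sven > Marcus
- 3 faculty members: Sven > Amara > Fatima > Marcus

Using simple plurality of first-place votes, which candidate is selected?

First-place votes: Fatima 2, Amara 0, Marcus 2, Sven 3.
Sven has the most first-place votes.

Sven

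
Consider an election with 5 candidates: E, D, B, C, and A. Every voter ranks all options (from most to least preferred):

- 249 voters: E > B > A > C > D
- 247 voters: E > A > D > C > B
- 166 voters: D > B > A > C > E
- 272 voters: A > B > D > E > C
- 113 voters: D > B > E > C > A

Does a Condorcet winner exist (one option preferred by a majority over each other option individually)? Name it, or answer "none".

none

Checking pairwise contests:
D beats E 551–496.
A beats D 768–279.
D beats B 526–521.
E beats C 881–166.
E beats A 609–438.
Every option loses at least one head-to-head, so there is no Condorcet winner.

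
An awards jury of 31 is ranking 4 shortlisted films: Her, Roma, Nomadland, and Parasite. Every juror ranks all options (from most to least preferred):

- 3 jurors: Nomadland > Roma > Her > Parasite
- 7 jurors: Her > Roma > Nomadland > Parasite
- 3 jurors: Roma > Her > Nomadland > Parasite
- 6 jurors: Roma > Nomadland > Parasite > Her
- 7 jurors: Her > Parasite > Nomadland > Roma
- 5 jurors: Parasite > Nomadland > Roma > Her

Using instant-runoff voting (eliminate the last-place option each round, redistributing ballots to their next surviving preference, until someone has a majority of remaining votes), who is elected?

Round 1: Her 14, Roma 9, Nomadland 3, Parasite 5. Eliminate Nomadland.
Round 2: Her 14, Roma 12, Parasite 5. Eliminate Parasite.
Round 3: Her 14, Roma 17. Roma has a majority.

Roma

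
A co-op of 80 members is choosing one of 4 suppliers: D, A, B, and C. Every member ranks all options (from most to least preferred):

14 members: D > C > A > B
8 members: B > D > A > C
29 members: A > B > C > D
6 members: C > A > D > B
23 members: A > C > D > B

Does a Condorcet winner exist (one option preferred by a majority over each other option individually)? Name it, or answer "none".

A vs D: 58–22 for A.
A vs B: 72–8 for A.
A vs C: 60–20 for A.
A beats every other option head-to-head.

A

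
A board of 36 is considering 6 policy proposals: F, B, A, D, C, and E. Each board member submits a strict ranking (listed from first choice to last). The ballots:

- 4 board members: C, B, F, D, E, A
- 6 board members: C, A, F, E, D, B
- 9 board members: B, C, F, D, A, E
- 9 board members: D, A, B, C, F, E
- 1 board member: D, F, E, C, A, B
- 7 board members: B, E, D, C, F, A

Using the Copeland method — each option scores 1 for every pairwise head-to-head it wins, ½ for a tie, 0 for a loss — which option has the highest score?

F: beats A, D, and E; loses to B and C → score 3.
B: beats F, A, D, C, and E → score 5.
A: beats E; loses to F, B, D, and C → score 1.
D: beats A and E; loses to F, B, and C → score 2.
C: beats F, A, D, and E; loses to B → score 4.
E: loses to F, B, A, D, and C → score 0.
B has the best pairwise record.

B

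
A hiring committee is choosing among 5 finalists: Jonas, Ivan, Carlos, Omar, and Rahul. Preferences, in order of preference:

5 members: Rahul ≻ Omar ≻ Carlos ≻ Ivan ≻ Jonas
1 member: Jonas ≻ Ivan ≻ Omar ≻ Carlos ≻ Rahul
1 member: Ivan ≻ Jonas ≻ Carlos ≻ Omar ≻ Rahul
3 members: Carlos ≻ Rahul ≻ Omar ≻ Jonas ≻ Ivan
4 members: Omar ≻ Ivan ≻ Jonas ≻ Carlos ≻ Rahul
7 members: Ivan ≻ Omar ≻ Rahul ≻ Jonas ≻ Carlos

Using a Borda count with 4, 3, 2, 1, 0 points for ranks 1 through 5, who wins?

Omar

Jonas: 5·0 + 1·4 + 1·3 + 3·1 + 4·2 + 7·1 = 25
Ivan: 5·1 + 1·3 + 1·4 + 3·0 + 4·3 + 7·4 = 52
Carlos: 5·2 + 1·1 + 1·2 + 3·4 + 4·1 + 7·0 = 29
Omar: 5·3 + 1·2 + 1·1 + 3·2 + 4·4 + 7·3 = 61
Rahul: 5·4 + 1·0 + 1·0 + 3·3 + 4·0 + 7·2 = 43
Omar has the highest Borda score (61).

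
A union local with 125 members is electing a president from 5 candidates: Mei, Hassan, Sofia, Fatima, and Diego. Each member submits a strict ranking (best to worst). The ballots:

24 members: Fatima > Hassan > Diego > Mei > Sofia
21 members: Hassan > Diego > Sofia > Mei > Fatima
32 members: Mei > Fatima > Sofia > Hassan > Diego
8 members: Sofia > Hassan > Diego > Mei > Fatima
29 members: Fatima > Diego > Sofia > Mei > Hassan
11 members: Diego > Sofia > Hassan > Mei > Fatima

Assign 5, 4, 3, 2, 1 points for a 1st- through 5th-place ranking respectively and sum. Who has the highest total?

Fatima

Mei: 24·2 + 21·2 + 32·5 + 8·2 + 29·2 + 11·2 = 346
Hassan: 24·4 + 21·5 + 32·2 + 8·4 + 29·1 + 11·3 = 359
Sofia: 24·1 + 21·3 + 32·3 + 8·5 + 29·3 + 11·4 = 354
Fatima: 24·5 + 21·1 + 32·4 + 8·1 + 29·5 + 11·1 = 433
Diego: 24·3 + 21·4 + 32·1 + 8·3 + 29·4 + 11·5 = 383
Fatima has the highest Borda score (433).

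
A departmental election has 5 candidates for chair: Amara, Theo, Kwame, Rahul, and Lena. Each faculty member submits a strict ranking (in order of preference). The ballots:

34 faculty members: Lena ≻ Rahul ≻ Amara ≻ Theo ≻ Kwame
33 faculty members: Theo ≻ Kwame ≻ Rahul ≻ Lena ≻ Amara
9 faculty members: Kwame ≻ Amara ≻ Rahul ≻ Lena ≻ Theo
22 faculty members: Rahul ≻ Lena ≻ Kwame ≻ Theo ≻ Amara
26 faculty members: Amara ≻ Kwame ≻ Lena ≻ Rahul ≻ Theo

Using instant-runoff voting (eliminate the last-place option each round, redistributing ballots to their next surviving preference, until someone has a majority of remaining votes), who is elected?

Lena

Round 1: Amara 26, Theo 33, Kwame 9, Rahul 22, Lena 34. Eliminate Kwame.
Round 2: Amara 35, Theo 33, Rahul 22, Lena 34. Eliminate Rahul.
Round 3: Amara 35, Theo 33, Lena 56. Eliminate Theo.
Round 4: Amara 35, Lena 89. Lena has a majority.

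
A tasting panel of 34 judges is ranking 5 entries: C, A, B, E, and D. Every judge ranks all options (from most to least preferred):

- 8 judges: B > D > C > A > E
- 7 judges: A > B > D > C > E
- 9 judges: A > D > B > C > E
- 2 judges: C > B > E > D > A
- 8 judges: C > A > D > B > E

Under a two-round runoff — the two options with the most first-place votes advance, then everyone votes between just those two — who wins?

Round 1 first-place votes: C 10, A 16, B 8, E 0, D 0.
A and C advance.
Runoff: A is preferred to C by 16 voters; C by 18.
C wins the runoff.

C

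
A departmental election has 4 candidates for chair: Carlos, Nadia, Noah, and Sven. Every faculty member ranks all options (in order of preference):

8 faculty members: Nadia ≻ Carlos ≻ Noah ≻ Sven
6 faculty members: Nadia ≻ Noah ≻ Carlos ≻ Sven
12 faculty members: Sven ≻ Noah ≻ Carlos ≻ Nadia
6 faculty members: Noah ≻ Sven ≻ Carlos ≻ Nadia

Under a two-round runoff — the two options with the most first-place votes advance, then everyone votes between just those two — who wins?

Sven

Round 1 first-place votes: Carlos 0, Nadia 14, Noah 6, Sven 12.
Nadia and Sven advance.
Runoff: Nadia is preferred to Sven by 14 voters; Sven by 18.
Sven wins the runoff.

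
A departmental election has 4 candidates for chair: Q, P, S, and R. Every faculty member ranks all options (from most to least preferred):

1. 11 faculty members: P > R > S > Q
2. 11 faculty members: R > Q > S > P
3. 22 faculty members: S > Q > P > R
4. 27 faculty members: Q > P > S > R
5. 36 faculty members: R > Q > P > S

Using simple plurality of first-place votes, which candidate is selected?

R

First-place votes: Q 27, P 11, S 22, R 47.
R has the most first-place votes.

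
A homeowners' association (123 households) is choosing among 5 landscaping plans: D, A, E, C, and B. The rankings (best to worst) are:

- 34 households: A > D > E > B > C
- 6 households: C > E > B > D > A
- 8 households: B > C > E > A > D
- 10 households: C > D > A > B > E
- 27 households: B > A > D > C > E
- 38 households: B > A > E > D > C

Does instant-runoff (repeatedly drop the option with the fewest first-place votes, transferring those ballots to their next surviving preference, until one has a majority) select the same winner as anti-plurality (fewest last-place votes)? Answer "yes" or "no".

Instant-runoff — R1 D 0, A 34, E 0, C 16, B 73 (B winner). Winner: B.
Anti-plurality — last-place votes: D 8, A 6, E 37, C 72, B 0. Winner: B.
The two methods agree.

yes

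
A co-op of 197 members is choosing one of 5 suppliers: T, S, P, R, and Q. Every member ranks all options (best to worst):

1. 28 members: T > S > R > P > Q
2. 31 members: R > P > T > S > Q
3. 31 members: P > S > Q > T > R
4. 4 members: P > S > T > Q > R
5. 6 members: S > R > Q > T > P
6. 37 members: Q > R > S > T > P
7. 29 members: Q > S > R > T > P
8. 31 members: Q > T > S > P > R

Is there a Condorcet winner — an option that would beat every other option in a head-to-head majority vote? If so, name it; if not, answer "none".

S vs T: 107–90 for S.
S vs P: 131–66 for S.
S vs R: 129–68 for S.
S vs Q: 100–97 for S.
S beats every other option head-to-head.

S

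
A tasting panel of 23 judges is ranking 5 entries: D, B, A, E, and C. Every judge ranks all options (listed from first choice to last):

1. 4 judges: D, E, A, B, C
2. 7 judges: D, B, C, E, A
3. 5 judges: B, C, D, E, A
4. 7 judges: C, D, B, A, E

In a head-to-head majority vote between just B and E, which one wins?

B

Voters preferring B to E: 19; preferring E to B: 4.
B wins the head-to-head.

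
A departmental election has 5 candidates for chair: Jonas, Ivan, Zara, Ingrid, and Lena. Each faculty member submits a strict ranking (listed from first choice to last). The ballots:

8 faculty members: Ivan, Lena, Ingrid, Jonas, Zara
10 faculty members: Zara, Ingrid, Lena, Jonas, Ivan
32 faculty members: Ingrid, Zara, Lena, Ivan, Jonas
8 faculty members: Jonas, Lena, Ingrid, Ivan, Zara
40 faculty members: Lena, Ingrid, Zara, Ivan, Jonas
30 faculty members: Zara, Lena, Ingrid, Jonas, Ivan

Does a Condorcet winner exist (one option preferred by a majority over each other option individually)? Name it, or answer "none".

none

Checking pairwise contests:
Ivan beats Jonas 80–48.
Zara beats Ivan 112–16.
Ingrid beats Zara 88–40.
Lena beats Ingrid 86–42.
Zara beats Lena 72–56.
Every option loses at least one head-to-head, so there is no Condorcet winner.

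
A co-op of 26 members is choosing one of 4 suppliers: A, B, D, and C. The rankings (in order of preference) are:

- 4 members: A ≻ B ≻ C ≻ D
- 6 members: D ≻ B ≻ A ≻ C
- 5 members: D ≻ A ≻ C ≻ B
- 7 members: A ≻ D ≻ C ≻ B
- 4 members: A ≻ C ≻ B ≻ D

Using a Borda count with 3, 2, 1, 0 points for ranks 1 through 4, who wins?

A

A: 4·3 + 6·1 + 5·2 + 7·3 + 4·3 = 61
B: 4·2 + 6·2 + 5·0 + 7·0 + 4·1 = 24
D: 4·0 + 6·3 + 5·3 + 7·2 + 4·0 = 47
C: 4·1 + 6·0 + 5·1 + 7·1 + 4·2 = 24
A has the highest Borda score (61).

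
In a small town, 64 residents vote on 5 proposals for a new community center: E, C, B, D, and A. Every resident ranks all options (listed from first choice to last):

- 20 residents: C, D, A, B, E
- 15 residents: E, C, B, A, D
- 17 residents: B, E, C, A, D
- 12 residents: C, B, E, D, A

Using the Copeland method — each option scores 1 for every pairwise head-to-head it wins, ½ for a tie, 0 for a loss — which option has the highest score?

E: beats D and A; ties C; loses to B → score 2.5.
C: beats B, D, and A; ties E → score 3.5.
B: beats E, D, and A; loses to C → score 3.
D: ties A; loses to E, C, and B → score 0.5.
A: ties D; loses to E, C, and B → score 0.5.
C has the best pairwise record.

C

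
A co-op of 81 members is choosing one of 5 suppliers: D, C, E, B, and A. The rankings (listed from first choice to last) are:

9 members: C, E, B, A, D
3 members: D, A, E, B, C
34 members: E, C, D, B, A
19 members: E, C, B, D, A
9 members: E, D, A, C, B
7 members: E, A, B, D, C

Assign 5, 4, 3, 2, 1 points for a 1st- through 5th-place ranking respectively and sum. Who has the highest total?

E

D: 9·1 + 3·5 + 34·3 + 19·2 + 9·4 + 7·2 = 214
C: 9·5 + 3·1 + 34·4 + 19·4 + 9·2 + 7·1 = 285
E: 9·4 + 3·3 + 34·5 + 19·5 + 9·5 + 7·5 = 390
B: 9·3 + 3·2 + 34·2 + 19·3 + 9·1 + 7·3 = 188
A: 9·2 + 3·4 + 34·1 + 19·1 + 9·3 + 7·4 = 138
E has the highest Borda score (390).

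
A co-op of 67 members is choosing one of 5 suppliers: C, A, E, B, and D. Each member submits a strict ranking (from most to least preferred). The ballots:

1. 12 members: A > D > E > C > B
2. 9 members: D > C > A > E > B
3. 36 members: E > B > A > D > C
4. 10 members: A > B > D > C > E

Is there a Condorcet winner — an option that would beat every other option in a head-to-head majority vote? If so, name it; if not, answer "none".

E

E vs C: 48–19 for E.
E vs A: 36–31 for E.
E vs B: 57–10 for E.
E vs D: 36–31 for E.
E beats every other option head-to-head.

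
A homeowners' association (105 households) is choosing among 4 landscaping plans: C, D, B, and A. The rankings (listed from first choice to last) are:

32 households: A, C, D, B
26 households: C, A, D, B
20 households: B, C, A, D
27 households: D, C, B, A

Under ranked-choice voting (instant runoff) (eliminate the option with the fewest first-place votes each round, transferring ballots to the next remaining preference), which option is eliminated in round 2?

Round 1: C 26, D 27, B 20, A 32. Eliminate B.
Round 2: C 46, D 27, A 32. Eliminate D.

D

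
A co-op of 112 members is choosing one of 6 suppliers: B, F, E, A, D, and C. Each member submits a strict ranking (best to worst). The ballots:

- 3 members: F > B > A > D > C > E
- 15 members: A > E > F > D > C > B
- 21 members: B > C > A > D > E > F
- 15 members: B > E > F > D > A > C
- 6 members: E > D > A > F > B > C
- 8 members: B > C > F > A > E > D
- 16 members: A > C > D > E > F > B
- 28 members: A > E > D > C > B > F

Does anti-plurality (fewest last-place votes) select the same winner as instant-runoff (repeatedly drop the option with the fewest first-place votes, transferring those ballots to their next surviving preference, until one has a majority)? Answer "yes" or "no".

Anti-plurality — last-place votes: B 31, F 49, E 3, A 0, D 8, C 21. Winner: A.
Instant-runoff — R1 B 44, F 3, E 6, A 59, D 0, C 0 (A winner). Winner: A.
The two methods agree.

yes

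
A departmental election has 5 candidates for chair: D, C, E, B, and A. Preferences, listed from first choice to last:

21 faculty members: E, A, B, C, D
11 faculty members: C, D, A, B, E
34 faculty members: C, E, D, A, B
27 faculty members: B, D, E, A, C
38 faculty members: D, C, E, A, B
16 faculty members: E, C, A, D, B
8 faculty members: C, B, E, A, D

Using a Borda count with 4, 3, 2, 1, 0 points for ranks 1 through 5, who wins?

E

D: 21·0 + 11·3 + 34·2 + 27·3 + 38·4 + 16·1 + 8·0 = 350
C: 21·1 + 11·4 + 34·4 + 27·0 + 38·3 + 16·3 + 8·4 = 395
E: 21·4 + 11·0 + 34·3 + 27·2 + 38·2 + 16·4 + 8·2 = 396
B: 21·2 + 11·1 + 34·0 + 27·4 + 38·0 + 16·0 + 8·3 = 185
A: 21·3 + 11·2 + 34·1 + 27·1 + 38·1 + 16·2 + 8·1 = 224
E has the highest Borda score (396).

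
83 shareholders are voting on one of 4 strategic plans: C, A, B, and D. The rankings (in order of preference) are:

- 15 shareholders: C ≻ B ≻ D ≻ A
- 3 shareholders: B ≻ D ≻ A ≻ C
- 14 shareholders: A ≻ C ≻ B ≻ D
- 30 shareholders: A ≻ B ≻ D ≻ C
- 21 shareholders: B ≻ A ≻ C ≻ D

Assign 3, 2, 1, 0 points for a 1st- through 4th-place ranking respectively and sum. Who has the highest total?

A

C: 15·3 + 3·0 + 14·2 + 30·0 + 21·1 = 94
A: 15·0 + 3·1 + 14·3 + 30·3 + 21·2 = 177
B: 15·2 + 3·3 + 14·1 + 30·2 + 21·3 = 176
D: 15·1 + 3·2 + 14·0 + 30·1 + 21·0 = 51
A has the highest Borda score (177).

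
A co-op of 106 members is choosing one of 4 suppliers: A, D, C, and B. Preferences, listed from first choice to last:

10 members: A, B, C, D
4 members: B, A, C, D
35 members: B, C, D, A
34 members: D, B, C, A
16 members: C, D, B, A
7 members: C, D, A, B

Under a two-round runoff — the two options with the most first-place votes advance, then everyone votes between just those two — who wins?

D

Round 1 first-place votes: A 10, D 34, C 23, B 39.
B and D advance.
Runoff: B is preferred to D by 49 voters; D by 57.
D wins the runoff.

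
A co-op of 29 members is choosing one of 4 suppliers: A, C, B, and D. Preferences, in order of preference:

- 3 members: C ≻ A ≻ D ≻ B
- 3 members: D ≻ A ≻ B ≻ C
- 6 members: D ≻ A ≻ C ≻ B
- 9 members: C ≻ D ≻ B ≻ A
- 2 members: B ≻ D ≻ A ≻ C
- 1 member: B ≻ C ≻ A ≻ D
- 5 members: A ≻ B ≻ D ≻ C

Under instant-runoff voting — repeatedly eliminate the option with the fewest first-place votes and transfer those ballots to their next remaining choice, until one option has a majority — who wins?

D

Round 1: A 5, C 12, B 3, D 9. Eliminate B.
Round 2: A 5, C 13, D 11. Eliminate A.
Round 3: C 13, D 16. D has a majority.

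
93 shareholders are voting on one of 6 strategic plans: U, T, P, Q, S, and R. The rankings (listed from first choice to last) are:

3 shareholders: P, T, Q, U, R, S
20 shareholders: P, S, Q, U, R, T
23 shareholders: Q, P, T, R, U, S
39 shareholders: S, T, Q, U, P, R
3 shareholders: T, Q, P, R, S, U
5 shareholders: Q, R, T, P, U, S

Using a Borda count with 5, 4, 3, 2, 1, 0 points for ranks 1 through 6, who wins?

U: 3·2 + 20·2 + 23·1 + 39·2 + 3·0 + 5·1 = 152
T: 3·4 + 20·0 + 23·3 + 39·4 + 3·5 + 5·3 = 267
P: 3·5 + 20·5 + 23·4 + 39·1 + 3·3 + 5·2 = 265
Q: 3·3 + 20·3 + 23·5 + 39·3 + 3·4 + 5·5 = 338
S: 3·0 + 20·4 + 23·0 + 39·5 + 3·1 + 5·0 = 278
R: 3·1 + 20·1 + 23·2 + 39·0 + 3·2 + 5·4 = 95
Q has the highest Borda score (338).

Q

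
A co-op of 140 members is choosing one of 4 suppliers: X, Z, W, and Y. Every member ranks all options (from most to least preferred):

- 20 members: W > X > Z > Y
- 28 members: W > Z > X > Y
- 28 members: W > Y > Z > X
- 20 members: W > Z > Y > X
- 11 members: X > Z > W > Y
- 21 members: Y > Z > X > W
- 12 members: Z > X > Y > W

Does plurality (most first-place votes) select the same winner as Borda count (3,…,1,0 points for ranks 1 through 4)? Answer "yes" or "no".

yes

Plurality — first-place votes: X 11, Z 12, W 96, Y 21. Winner: W.
Borda — scores: X 146, Z 244, W 299, Y 151. Winner: W.
The two methods agree.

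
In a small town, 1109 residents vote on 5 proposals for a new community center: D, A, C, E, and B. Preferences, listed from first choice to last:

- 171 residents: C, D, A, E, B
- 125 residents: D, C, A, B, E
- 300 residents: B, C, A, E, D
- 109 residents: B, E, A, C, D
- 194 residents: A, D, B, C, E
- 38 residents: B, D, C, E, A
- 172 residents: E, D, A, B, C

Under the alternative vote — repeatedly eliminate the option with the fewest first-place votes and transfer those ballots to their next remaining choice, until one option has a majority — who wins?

A

Round 1: D 125, A 194, C 171, E 172, B 447. Eliminate D.
Round 2: A 194, C 296, E 172, B 447. Eliminate E.
Round 3: A 366, C 296, B 447. Eliminate C.
Round 4: A 662, B 447. A has a majority.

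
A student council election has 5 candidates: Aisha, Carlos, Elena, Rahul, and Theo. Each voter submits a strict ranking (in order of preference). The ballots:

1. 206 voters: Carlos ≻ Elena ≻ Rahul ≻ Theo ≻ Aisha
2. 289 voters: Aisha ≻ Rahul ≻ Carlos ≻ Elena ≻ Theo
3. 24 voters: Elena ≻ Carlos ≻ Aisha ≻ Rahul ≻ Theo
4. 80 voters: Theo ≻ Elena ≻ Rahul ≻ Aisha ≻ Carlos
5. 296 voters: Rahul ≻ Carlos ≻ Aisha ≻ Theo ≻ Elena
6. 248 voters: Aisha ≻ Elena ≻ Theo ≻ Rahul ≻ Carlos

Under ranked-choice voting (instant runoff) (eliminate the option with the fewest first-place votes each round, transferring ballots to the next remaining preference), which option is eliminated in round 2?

Theo

Round 1: Aisha 537, Carlos 206, Elena 24, Rahul 296, Theo 80. Eliminate Elena.
Round 2: Aisha 537, Carlos 230, Rahul 296, Theo 80. Eliminate Theo.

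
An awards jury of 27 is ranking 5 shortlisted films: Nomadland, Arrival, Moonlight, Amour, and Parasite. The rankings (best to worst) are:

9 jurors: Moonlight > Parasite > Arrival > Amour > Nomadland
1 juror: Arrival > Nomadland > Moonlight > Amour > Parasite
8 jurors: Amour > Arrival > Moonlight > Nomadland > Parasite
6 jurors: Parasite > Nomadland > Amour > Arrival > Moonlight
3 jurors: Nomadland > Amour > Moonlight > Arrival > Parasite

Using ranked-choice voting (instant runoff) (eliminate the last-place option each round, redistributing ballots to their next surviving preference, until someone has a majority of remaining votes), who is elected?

Amour

Round 1: Nomadland 3, Arrival 1, Moonlight 9, Amour 8, Parasite 6. Eliminate Arrival.
Round 2: Nomadland 4, Moonlight 9, Amour 8, Parasite 6. Eliminate Nomadland.
Round 3: Moonlight 10, Amour 11, Parasite 6. Eliminate Parasite.
Round 4: Moonlight 10, Amour 17. Amour has a majority.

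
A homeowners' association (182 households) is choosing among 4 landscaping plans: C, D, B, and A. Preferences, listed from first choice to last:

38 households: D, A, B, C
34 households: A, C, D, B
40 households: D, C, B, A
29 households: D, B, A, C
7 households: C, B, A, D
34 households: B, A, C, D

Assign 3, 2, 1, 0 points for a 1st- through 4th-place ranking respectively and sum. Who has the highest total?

D

C: 38·0 + 34·2 + 40·2 + 29·0 + 7·3 + 34·1 = 203
D: 38·3 + 34·1 + 40·3 + 29·3 + 7·0 + 34·0 = 355
B: 38·1 + 34·0 + 40·1 + 29·2 + 7·2 + 34·3 = 252
A: 38·2 + 34·3 + 40·0 + 29·1 + 7·1 + 34·2 = 282
D has the highest Borda score (355).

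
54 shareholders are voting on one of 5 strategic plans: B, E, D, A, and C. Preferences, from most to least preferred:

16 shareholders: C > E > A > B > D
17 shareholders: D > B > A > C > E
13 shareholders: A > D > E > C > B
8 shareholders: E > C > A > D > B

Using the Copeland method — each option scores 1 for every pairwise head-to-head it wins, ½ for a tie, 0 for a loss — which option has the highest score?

B: loses to E, D, A, and C → score 0.
E: beats B; loses to D, A, and C → score 1.
D: beats B, E, and C; loses to A → score 3.
A: beats B, E, D, and C → score 4.
C: beats B and E; loses to D and A → score 2.
A has the best pairwise record.

A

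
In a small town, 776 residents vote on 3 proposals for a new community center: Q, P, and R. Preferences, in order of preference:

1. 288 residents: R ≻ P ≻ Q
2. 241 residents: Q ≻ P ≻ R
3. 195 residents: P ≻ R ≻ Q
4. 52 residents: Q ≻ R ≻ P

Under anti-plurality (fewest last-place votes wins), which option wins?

Last-place votes: Q 483, P 52, R 241.
P is ranked last by the fewest voters, so P wins.

P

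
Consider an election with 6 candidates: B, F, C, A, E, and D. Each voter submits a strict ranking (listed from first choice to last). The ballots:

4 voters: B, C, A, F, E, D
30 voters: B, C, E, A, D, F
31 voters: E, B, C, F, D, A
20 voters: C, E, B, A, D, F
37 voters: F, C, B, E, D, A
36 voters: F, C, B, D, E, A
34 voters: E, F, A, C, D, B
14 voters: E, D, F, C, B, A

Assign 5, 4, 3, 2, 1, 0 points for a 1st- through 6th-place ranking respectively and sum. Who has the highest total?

B: 4·5 + 30·5 + 31·4 + 20·3 + 37·3 + 36·3 + 34·0 + 14·1 = 587
F: 4·2 + 30·0 + 31·2 + 20·0 + 37·5 + 36·5 + 34·4 + 14·3 = 613
C: 4·4 + 30·4 + 31·3 + 20·5 + 37·4 + 36·4 + 34·2 + 14·2 = 717
A: 4·3 + 30·2 + 31·0 + 20·2 + 37·0 + 36·0 + 34·3 + 14·0 = 214
E: 4·1 + 30·3 + 31·5 + 20·4 + 37·2 + 36·1 + 34·5 + 14·5 = 679
D: 4·0 + 30·1 + 31·1 + 20·1 + 37·1 + 36·2 + 34·1 + 14·4 = 280
C has the highest Borda score (717).

C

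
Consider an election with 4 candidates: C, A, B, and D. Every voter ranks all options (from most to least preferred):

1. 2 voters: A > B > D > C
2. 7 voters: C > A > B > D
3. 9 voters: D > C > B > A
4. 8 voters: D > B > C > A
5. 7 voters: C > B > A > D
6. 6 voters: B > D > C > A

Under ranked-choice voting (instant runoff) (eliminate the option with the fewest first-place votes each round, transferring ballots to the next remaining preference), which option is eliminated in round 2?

B

Round 1: C 14, A 2, B 6, D 17. Eliminate A.
Round 2: C 14, B 8, D 17. Eliminate B.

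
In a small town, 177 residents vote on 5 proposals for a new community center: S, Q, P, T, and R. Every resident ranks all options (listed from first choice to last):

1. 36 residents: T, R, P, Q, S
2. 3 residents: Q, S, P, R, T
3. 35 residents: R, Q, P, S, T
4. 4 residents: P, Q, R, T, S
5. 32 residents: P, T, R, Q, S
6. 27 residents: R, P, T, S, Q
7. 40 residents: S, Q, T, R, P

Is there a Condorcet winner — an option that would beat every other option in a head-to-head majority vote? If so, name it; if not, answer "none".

Checking pairwise contests:
Q beats S 110–67.
P beats Q 99–78.
R beats P 138–39.
P beats T 101–76.
T beats R 108–69.
Every option loses at least one head-to-head, so there is no Condorcet winner.

none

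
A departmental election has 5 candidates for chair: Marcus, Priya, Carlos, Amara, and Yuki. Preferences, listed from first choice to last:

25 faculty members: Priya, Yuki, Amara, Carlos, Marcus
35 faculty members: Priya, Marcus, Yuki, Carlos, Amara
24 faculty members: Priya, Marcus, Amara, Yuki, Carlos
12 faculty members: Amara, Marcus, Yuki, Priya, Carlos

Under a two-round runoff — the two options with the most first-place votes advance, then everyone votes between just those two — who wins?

Priya

Round 1 first-place votes: Marcus 0, Priya 84, Carlos 0, Amara 12, Yuki 0.
Priya and Amara advance.
Runoff: Priya is preferred to Amara by 84 voters; Amara by 12.
Priya wins the runoff.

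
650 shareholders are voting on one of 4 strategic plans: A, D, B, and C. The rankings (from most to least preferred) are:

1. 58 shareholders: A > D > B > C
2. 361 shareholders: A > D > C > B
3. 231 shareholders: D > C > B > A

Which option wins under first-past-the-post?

A

First-place votes: A 419, D 231, B 0, C 0.
A has the most first-place votes.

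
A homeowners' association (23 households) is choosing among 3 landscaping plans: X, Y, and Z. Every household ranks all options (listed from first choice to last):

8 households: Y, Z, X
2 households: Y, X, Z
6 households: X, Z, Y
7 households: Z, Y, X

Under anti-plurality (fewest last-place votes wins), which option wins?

Z

Last-place votes: X 15, Y 6, Z 2.
Z is ranked last by the fewest voters, so Z wins.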